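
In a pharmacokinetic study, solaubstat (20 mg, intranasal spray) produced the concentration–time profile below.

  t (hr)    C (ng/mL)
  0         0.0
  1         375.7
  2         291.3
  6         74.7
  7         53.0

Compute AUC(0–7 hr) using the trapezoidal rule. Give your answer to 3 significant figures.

Trapezoidal AUC_0→7:
  [0→1]: (0.0+375.7)/2 × 1 = 187.85
  [1→2]: (375.7+291.3)/2 × 1 = 333.5
  [2→6]: (291.3+74.7)/2 × 4 = 732.0
  [6→7]: (74.7+53.0)/2 × 1 = 63.85
  Sum = 1317.2 ng/mL·hr

AUC = 1320 ng/mL·hr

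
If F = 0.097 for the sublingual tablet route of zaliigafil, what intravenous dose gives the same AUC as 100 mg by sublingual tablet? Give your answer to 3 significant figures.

Systemic exposure from an extravascular dose = F × D_ev, so the equivalent IV dose is F × D_ev.
D_iv = F × D_ev = 0.097 × 100 = 9.7 mg

D_iv = 9.70 mg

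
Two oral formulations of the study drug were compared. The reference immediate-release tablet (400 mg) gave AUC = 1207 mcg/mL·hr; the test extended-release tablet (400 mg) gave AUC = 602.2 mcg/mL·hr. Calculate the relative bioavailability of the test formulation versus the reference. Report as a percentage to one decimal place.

F_rel = (AUC_test/D_test) / (AUC_ref/D_ref)
      = (602.2/400) / (1207/400)
      = 1.5055 / 3.0175 = 0.4989 = 49.89%

F_rel = 49.9%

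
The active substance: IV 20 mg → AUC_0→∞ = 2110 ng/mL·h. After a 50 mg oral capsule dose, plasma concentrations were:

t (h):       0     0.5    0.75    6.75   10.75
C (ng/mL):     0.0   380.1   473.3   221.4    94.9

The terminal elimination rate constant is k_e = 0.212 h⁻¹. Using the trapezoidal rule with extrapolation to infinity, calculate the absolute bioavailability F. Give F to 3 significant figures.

F = 0.638

Trapezoidal AUC_0→10.75 (oral capsule):
  [0→0.5]: (0.0+380.1)/2 × 0.5 = 95.025
  [0.5→0.75]: (380.1+473.3)/2 × 0.25 = 106.675
  [0.75→6.75]: (473.3+221.4)/2 × 6 = 2084.1
  [6.75→10.75]: (221.4+94.9)/2 × 4 = 632.6
  Sum = 2918.4 ng/mL·h
Tail: C_last/k_e = 94.9/0.212 = 447.642
AUC_0→∞ (oral capsule) = 2918.4 + 447.642 = 3366.042 ng/mL·h
F = (AUC_ev/D_ev)/(AUC_iv/D_iv) = (3366.042/50)/(2110/20) = 67.32084/105.5 = 0.6381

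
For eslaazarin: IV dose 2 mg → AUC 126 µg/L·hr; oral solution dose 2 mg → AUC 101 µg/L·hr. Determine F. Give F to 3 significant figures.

F = 0.802

F = (AUC_ev / D_ev) / (AUC_iv / D_iv)
  = (101/2) / (126/2)
  = 50.5 / 63 = 0.8016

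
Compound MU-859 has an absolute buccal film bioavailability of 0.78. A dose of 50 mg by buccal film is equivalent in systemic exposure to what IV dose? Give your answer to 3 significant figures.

Systemic exposure from an extravascular dose = F × D_ev, so the equivalent IV dose is F × D_ev.
D_iv = F × D_ev = 0.78 × 50 = 39 mg

D_iv = 39.0 mg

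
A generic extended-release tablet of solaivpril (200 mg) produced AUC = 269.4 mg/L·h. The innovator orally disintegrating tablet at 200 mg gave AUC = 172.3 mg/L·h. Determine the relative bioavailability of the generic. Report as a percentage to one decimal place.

F_rel = (AUC_test/D_test) / (AUC_ref/D_ref)
      = (269.4/200) / (172.3/200)
      = 1.347 / 0.8615 = 1.5636 = 156.36%

F_rel = 156.4%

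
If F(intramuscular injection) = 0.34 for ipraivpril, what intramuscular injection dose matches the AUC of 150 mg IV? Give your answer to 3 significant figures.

For equal systemic exposure: F × D_ev = D_iv
D_ev = D_iv / F = 150 / 0.34 = 441.176 mg

D_intramuscular = 441 mg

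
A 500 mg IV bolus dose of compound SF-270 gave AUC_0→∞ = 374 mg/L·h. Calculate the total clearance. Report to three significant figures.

CL = Dose_iv / AUC_0→∞
   = 500 / 374 = 1.3369 L/h

CL = 1.34 L/h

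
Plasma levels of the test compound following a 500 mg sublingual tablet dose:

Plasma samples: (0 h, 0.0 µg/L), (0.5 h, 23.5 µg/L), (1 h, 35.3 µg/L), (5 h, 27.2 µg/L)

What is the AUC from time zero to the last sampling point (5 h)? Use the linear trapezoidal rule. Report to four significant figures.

AUC = 145.6 µg/L·h

Trapezoidal AUC_0→5:
  [0→0.5]: (0.0+23.5)/2 × 0.5 = 5.875
  [0.5→1]: (23.5+35.3)/2 × 0.5 = 14.7
  [1→5]: (35.3+27.2)/2 × 4 = 125.0
  Sum = 145.575 µg/L·h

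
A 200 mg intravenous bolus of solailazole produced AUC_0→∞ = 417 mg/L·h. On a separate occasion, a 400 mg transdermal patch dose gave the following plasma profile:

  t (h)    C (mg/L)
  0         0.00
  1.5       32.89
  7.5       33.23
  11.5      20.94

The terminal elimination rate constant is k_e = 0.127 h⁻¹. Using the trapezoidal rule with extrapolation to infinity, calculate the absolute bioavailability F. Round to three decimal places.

F = 0.595

Trapezoidal AUC_0→11.5 (transdermal patch):
  [0→1.5]: (0.00+32.89)/2 × 1.5 = 24.6675
  [1.5→7.5]: (32.89+33.23)/2 × 6 = 198.36
  [7.5→11.5]: (33.23+20.94)/2 × 4 = 108.34
  Sum = 331.3675 mg/L·h
Tail: C_last/k_e = 20.94/0.127 = 164.882
AUC_0→∞ (transdermal patch) = 331.3675 + 164.882 = 496.2495 mg/L·h
F = (AUC_ev/D_ev)/(AUC_iv/D_iv) = (496.2495/400)/(417/200) = 1.24062/2.085 = 0.5950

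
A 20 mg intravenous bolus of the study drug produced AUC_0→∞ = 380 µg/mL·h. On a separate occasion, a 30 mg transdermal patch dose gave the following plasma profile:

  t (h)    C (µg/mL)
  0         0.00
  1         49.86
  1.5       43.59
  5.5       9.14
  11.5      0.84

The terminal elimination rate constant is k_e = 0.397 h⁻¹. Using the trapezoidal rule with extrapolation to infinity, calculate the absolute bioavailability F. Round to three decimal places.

Trapezoidal AUC_0→11.5 (transdermal patch):
  [0→1]: (0.00+49.86)/2 × 1 = 24.93
  [1→1.5]: (49.86+43.59)/2 × 0.5 = 23.3625
  [1.5→5.5]: (43.59+9.14)/2 × 4 = 105.46
  [5.5→11.5]: (9.14+0.84)/2 × 6 = 29.94
  Sum = 183.6925 µg/mL·h
Tail: C_last/k_e = 0.84/0.397 = 2.116
AUC_0→∞ (transdermal patch) = 183.6925 + 2.116 = 185.8085 µg/mL·h
F = (AUC_ev/D_ev)/(AUC_iv/D_iv) = (185.8085/30)/(380/20) = 6.19362/19 = 0.3260

F = 0.326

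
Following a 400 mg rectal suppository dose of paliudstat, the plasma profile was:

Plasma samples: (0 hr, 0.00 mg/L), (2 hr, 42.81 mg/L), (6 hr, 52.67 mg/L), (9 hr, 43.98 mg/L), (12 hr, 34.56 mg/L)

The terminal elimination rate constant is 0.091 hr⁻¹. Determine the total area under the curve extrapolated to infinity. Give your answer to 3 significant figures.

Trapezoidal AUC_0→12:
  [0→2]: (0.00+42.81)/2 × 2 = 42.81
  [2→6]: (42.81+52.67)/2 × 4 = 190.96
  [6→9]: (52.67+43.98)/2 × 3 = 144.975
  [9→12]: (43.98+34.56)/2 × 3 = 117.81
  Sum = 496.555 mg/L·hr
Extrapolated tail: C_last / k_e = 34.56 / 0.091 = 379.780
AUC_0→∞ = 496.555 + 379.780 = 876.335 mg/L·hr

AUC = 876 mg/L·hr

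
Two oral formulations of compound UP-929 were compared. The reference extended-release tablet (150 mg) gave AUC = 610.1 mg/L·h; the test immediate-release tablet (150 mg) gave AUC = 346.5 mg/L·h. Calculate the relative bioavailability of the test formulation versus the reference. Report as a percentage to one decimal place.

F_rel = (AUC_test/D_test) / (AUC_ref/D_ref)
      = (346.5/150) / (610.1/150)
      = 2.31 / 4.06733 = 0.5679 = 56.79%

F_rel = 56.8%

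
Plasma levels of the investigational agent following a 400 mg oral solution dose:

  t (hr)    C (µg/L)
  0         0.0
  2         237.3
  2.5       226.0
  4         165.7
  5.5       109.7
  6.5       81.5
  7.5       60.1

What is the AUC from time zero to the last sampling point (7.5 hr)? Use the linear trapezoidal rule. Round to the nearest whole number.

Trapezoidal AUC_0→7.5:
  [0→2]: (0.0+237.3)/2 × 2 = 237.3
  [2→2.5]: (237.3+226.0)/2 × 0.5 = 115.825
  [2.5→4]: (226.0+165.7)/2 × 1.5 = 293.775
  [4→5.5]: (165.7+109.7)/2 × 1.5 = 206.55
  [5.5→6.5]: (109.7+81.5)/2 × 1 = 95.6
  [6.5→7.5]: (81.5+60.1)/2 × 1 = 70.8
  Sum = 1019.85 µg/L·hr

AUC = 1020 µg/L·hr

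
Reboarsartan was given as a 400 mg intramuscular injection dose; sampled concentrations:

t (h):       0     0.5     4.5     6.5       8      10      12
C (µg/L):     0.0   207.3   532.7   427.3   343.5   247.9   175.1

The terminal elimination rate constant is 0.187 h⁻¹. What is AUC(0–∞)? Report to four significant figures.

AUC = 5021 µg/L·h

Trapezoidal AUC_0→12:
  [0→0.5]: (0.0+207.3)/2 × 0.5 = 51.825
  [0.5→4.5]: (207.3+532.7)/2 × 4 = 1480.0
  [4.5→6.5]: (532.7+427.3)/2 × 2 = 960.0
  [6.5→8]: (427.3+343.5)/2 × 1.5 = 578.1
  [8→10]: (343.5+247.9)/2 × 2 = 591.4
  [10→12]: (247.9+175.1)/2 × 2 = 423.0
  Sum = 4084.325 µg/L·h
Extrapolated tail: C_last / k_e = 175.1 / 0.187 = 936.364
AUC_0→∞ = 4084.325 + 936.364 = 5020.689 µg/L·h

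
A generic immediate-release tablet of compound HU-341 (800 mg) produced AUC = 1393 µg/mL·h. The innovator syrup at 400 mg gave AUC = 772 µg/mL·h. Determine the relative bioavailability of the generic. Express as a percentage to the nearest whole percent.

F_rel = 90%

F_rel = (AUC_test/D_test) / (AUC_ref/D_ref)
      = (1393/800) / (772/400)
      = 1.74125 / 1.93 = 0.9022 = 90.22%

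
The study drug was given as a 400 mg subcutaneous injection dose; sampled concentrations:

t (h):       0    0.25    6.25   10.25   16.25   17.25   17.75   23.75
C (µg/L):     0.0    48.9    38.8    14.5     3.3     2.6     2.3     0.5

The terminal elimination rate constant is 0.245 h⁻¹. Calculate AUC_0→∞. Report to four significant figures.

AUC = 443.8 µg/L·h

Trapezoidal AUC_0→23.75:
  [0→0.25]: (0.0+48.9)/2 × 0.25 = 6.1125
  [0.25→6.25]: (48.9+38.8)/2 × 6 = 263.1
  [6.25→10.25]: (38.8+14.5)/2 × 4 = 106.6
  [10.25→16.25]: (14.5+3.3)/2 × 6 = 53.4
  [16.25→17.25]: (3.3+2.6)/2 × 1 = 2.95
  [17.25→17.75]: (2.6+2.3)/2 × 0.5 = 1.225
  [17.75→23.75]: (2.3+0.5)/2 × 6 = 8.4
  Sum = 441.7875 µg/L·h
Extrapolated tail: C_last / k_e = 0.5 / 0.245 = 2.041
AUC_0→∞ = 441.7875 + 2.041 = 443.8285 µg/L·h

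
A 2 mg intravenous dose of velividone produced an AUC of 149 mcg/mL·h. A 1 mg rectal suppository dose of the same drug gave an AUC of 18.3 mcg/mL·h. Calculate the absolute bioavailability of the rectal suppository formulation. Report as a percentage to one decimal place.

F = 24.6%

F = (AUC_ev / D_ev) / (AUC_iv / D_iv)
  = (18.3/1) / (149/2)
  = 18.3 / 74.5 = 0.2456
  = 24.56%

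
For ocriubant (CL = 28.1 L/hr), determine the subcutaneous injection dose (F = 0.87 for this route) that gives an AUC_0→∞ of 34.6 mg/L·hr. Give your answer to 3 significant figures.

Dose = 1120 mg

Dose = CL × AUC_0→∞ / F
     = 28.1 × 34.6 / 0.87 = 1117.54 mg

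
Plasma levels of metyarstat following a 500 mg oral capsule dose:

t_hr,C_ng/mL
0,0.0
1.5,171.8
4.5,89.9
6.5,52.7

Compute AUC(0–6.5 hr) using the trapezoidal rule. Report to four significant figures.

Trapezoidal AUC_0→6.5:
  [0→1.5]: (0.0+171.8)/2 × 1.5 = 128.85
  [1.5→4.5]: (171.8+89.9)/2 × 3 = 392.55
  [4.5→6.5]: (89.9+52.7)/2 × 2 = 142.6
  Sum = 664.0 ng/mL·hr

AUC = 664.0 ng/mL·hr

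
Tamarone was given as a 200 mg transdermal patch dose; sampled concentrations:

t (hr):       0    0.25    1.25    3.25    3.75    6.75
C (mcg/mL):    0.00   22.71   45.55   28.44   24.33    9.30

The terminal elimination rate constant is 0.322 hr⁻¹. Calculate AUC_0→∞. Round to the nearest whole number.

Trapezoidal AUC_0→6.75:
  [0→0.25]: (0.00+22.71)/2 × 0.25 = 2.83875
  [0.25→1.25]: (22.71+45.55)/2 × 1 = 34.13
  [1.25→3.25]: (45.55+28.44)/2 × 2 = 73.99
  [3.25→3.75]: (28.44+24.33)/2 × 0.5 = 13.1925
  [3.75→6.75]: (24.33+9.30)/2 × 3 = 50.445
  Sum = 174.59625 mcg/mL·hr
Extrapolated tail: C_last / k_e = 9.30 / 0.322 = 28.882
AUC_0→∞ = 174.59625 + 28.882 = 203.47825 mcg/mL·hr

AUC = 203 mcg/mL·hr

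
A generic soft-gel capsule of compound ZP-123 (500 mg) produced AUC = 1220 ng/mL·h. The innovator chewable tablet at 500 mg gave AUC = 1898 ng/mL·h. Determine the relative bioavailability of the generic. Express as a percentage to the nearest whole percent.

F_rel = 64%

F_rel = (AUC_test/D_test) / (AUC_ref/D_ref)
      = (1220/500) / (1898/500)
      = 2.44 / 3.796 = 0.6428 = 64.28%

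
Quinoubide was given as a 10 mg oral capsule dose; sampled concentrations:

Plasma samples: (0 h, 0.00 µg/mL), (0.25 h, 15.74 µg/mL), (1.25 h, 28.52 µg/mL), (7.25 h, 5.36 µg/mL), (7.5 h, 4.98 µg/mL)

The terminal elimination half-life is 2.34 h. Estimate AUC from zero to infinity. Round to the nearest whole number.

AUC = 144 µg/mL·h

Trapezoidal AUC_0→7.5:
  [0→0.25]: (0.00+15.74)/2 × 0.25 = 1.9675
  [0.25→1.25]: (15.74+28.52)/2 × 1 = 22.13
  [1.25→7.25]: (28.52+5.36)/2 × 6 = 101.64
  [7.25→7.5]: (5.36+4.98)/2 × 0.25 = 1.2925
  Sum = 127.03 µg/mL·h
k_e = ln2 / t½ = 0.693147 / 2.34 = 0.2962 h^-1
Extrapolated tail: C_last / k_e = 4.98 / 0.2962 = 16.813
AUC_0→∞ = 127.03 + 16.813 = 143.843 µg/mL·h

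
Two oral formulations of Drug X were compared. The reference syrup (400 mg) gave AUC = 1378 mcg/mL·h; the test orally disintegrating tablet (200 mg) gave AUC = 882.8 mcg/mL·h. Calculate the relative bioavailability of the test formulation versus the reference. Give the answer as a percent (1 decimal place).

F_rel = 128.1%

F_rel = (AUC_test/D_test) / (AUC_ref/D_ref)
      = (882.8/200) / (1378/400)
      = 4.414 / 3.445 = 1.2813 = 128.13%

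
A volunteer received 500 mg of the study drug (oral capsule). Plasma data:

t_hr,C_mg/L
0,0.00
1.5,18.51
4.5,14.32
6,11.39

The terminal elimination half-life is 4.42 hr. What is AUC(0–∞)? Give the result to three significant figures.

Trapezoidal AUC_0→6:
  [0→1.5]: (0.00+18.51)/2 × 1.5 = 13.8825
  [1.5→4.5]: (18.51+14.32)/2 × 3 = 49.245
  [4.5→6]: (14.32+11.39)/2 × 1.5 = 19.2825
  Sum = 82.41 mg/L·hr
k_e = ln2 / t½ = 0.693147 / 4.42 = 0.1568 hr^-1
Extrapolated tail: C_last / k_e = 11.39 / 0.1568 = 72.640
AUC_0→∞ = 82.41 + 72.640 = 155.05 mg/L·hr

AUC = 155 mg/L·hr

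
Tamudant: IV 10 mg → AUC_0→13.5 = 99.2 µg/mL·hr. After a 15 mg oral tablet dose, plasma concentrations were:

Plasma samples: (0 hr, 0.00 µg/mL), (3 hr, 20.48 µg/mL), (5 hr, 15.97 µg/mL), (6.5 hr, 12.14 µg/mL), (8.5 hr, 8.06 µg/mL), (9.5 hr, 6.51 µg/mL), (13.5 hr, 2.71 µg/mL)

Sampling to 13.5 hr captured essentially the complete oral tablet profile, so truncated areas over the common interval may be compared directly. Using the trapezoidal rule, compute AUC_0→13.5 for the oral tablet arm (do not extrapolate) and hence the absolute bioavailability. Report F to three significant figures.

Trapezoidal AUC_0→13.5 (oral tablet):
  [0→3]: (0.00+20.48)/2 × 3 = 30.72
  [3→5]: (20.48+15.97)/2 × 2 = 36.45
  [5→6.5]: (15.97+12.14)/2 × 1.5 = 21.0825
  [6.5→8.5]: (12.14+8.06)/2 × 2 = 20.2
  [8.5→9.5]: (8.06+6.51)/2 × 1 = 7.285
  [9.5→13.5]: (6.51+2.71)/2 × 4 = 18.44
  Sum = 134.1775 µg/mL·hr
F = (AUC_ev/D_ev)/(AUC_iv/D_iv) = (134.1775/15)/(99.2/10) = 8.94517/9.92 = 0.9017

F = 0.902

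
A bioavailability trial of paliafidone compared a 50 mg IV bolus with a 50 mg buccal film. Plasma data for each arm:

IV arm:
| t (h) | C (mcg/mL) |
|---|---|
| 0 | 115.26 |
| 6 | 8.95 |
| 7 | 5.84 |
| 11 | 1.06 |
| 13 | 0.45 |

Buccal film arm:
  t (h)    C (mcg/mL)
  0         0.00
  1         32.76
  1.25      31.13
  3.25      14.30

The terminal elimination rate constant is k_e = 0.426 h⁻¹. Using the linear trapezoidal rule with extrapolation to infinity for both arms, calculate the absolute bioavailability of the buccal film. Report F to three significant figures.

F = 0.261

Trapezoidal AUC_0→13 (IV):
  [0→6]: (115.26+8.95)/2 × 6 = 372.63
  [6→7]: (8.95+5.84)/2 × 1 = 7.395
  [7→11]: (5.84+1.06)/2 × 4 = 13.8
  [11→13]: (1.06+0.45)/2 × 2 = 1.51
  Sum = 395.335 mcg/mL·h
IV tail: 0.45/0.426 = 1.056; AUC_iv,0→∞ = 395.335 + 1.056 = 396.391 mcg/mL·h
Trapezoidal AUC_0→3.25 (buccal film):
  [0→1]: (0.00+32.76)/2 × 1 = 16.38
  [1→1.25]: (32.76+31.13)/2 × 0.25 = 7.98625
  [1.25→3.25]: (31.13+14.30)/2 × 2 = 45.43
  Sum = 69.79625 mcg/mL·h
buccal film tail: 14.30/0.426 = 33.568; AUC_ev,0→∞ = 69.79625 + 33.568 = 103.36425 mcg/mL·h
F = (AUC_ev/D_ev)/(AUC_iv/D_iv) = (103.36425/50)/(396.391/50) = 2.067285/7.92782 = 0.2608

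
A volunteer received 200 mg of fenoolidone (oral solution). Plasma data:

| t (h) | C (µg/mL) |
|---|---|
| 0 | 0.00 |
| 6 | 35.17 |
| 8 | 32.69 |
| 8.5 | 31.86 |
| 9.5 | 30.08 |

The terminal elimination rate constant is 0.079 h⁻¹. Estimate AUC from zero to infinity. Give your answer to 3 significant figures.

Trapezoidal AUC_0→9.5:
  [0→6]: (0.00+35.17)/2 × 6 = 105.51
  [6→8]: (35.17+32.69)/2 × 2 = 67.86
  [8→8.5]: (32.69+31.86)/2 × 0.5 = 16.1375
  [8.5→9.5]: (31.86+30.08)/2 × 1 = 30.97
  Sum = 220.4775 µg/mL·h
Extrapolated tail: C_last / k_e = 30.08 / 0.079 = 380.759
AUC_0→∞ = 220.4775 + 380.759 = 601.2365 µg/mL·h

AUC = 601 µg/mL·h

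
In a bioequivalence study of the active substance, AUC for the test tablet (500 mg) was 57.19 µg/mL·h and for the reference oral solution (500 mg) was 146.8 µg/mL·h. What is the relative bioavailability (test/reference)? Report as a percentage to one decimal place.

F_rel = (AUC_test/D_test) / (AUC_ref/D_ref)
      = (57.19/500) / (146.8/500)
      = 0.11438 / 0.2936 = 0.3896 = 38.96%

F_rel = 39.0%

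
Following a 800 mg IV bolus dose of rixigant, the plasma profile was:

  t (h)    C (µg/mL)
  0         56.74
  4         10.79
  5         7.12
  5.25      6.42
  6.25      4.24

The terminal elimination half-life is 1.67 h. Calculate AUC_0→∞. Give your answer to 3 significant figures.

AUC = 161 µg/mL·h

Trapezoidal AUC_0→6.25:
  [0→4]: (56.74+10.79)/2 × 4 = 135.06
  [4→5]: (10.79+7.12)/2 × 1 = 8.955
  [5→5.25]: (7.12+6.42)/2 × 0.25 = 1.6925
  [5.25→6.25]: (6.42+4.24)/2 × 1 = 5.33
  Sum = 151.0375 µg/mL·h
k_e = ln2 / t½ = 0.693147 / 1.67 = 0.4151 h^-1
Extrapolated tail: C_last / k_e = 4.24 / 0.4151 = 10.214
AUC_0→∞ = 151.0375 + 10.214 = 161.2515 µg/mL·h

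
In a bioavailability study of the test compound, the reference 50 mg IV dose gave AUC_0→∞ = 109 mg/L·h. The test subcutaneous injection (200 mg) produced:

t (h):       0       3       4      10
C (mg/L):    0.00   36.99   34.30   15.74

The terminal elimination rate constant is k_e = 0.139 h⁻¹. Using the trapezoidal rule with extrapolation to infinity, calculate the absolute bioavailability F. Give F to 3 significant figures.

F = 0.813

Trapezoidal AUC_0→10 (subcutaneous injection):
  [0→3]: (0.00+36.99)/2 × 3 = 55.485
  [3→4]: (36.99+34.30)/2 × 1 = 35.645
  [4→10]: (34.30+15.74)/2 × 6 = 150.12
  Sum = 241.25 mg/L·h
Tail: C_last/k_e = 15.74/0.139 = 113.237
AUC_0→∞ (subcutaneous injection) = 241.25 + 113.237 = 354.487 mg/L·h
F = (AUC_ev/D_ev)/(AUC_iv/D_iv) = (354.487/200)/(109/50) = 1.772435/2.18 = 0.8130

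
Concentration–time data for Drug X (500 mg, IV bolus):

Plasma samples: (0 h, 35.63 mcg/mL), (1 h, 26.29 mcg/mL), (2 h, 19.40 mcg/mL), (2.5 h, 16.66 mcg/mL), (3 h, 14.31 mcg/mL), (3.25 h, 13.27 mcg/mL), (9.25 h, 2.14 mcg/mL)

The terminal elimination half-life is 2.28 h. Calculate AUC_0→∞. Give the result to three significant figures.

Trapezoidal AUC_0→9.25:
  [0→1]: (35.63+26.29)/2 × 1 = 30.96
  [1→2]: (26.29+19.40)/2 × 1 = 22.845
  [2→2.5]: (19.40+16.66)/2 × 0.5 = 9.015
  [2.5→3]: (16.66+14.31)/2 × 0.5 = 7.7425
  [3→3.25]: (14.31+13.27)/2 × 0.25 = 3.4475
  [3.25→9.25]: (13.27+2.14)/2 × 6 = 46.23
  Sum = 120.24 mcg/mL·h
k_e = ln2 / t½ = 0.693147 / 2.28 = 0.3040 h^-1
Extrapolated tail: C_last / k_e = 2.14 / 0.304 = 7.039
AUC_0→∞ = 120.24 + 7.039 = 127.279 mcg/mL·h

AUC = 127 mcg/mL·h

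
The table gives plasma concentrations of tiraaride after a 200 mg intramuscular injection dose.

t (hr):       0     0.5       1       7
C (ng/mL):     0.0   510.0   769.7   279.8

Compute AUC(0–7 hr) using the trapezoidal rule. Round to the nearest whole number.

AUC = 3596 ng/mL·hr

Trapezoidal AUC_0→7:
  [0→0.5]: (0.0+510.0)/2 × 0.5 = 127.5
  [0.5→1]: (510.0+769.7)/2 × 0.5 = 319.925
  [1→7]: (769.7+279.8)/2 × 6 = 3148.5
  Sum = 3595.925 ng/mL·hr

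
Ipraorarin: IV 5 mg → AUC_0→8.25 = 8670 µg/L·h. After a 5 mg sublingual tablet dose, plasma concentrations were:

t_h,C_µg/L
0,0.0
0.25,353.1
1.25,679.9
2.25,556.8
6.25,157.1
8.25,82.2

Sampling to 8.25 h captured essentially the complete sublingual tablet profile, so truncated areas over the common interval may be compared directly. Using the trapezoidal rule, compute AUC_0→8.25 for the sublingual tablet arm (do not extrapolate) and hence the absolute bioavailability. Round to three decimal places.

Trapezoidal AUC_0→8.25 (sublingual tablet):
  [0→0.25]: (0.0+353.1)/2 × 0.25 = 44.1375
  [0.25→1.25]: (353.1+679.9)/2 × 1 = 516.5
  [1.25→2.25]: (679.9+556.8)/2 × 1 = 618.35
  [2.25→6.25]: (556.8+157.1)/2 × 4 = 1427.8
  [6.25→8.25]: (157.1+82.2)/2 × 2 = 239.3
  Sum = 2846.0875 µg/L·h
F = (AUC_ev/D_ev)/(AUC_iv/D_iv) = (2846.0875/5)/(8670/5) = 569.2175/1734 = 0.3283

F = 0.328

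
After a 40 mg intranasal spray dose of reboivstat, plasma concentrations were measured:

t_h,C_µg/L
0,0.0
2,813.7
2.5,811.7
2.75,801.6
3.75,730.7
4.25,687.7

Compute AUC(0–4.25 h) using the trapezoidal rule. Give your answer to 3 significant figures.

Trapezoidal AUC_0→4.25:
  [0→2]: (0.0+813.7)/2 × 2 = 813.7
  [2→2.5]: (813.7+811.7)/2 × 0.5 = 406.35
  [2.5→2.75]: (811.7+801.6)/2 × 0.25 = 201.6625
  [2.75→3.75]: (801.6+730.7)/2 × 1 = 766.15
  [3.75→4.25]: (730.7+687.7)/2 × 0.5 = 354.6
  Sum = 2542.4625 µg/L·h

AUC = 2540 µg/L·h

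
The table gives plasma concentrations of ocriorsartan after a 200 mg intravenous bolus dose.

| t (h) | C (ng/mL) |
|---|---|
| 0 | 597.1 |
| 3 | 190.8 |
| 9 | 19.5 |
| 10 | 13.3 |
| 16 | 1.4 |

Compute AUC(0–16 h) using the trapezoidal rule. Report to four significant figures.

AUC = 1873 ng/mL·h

Trapezoidal AUC_0→16:
  [0→3]: (597.1+190.8)/2 × 3 = 1181.85
  [3→9]: (190.8+19.5)/2 × 6 = 630.9
  [9→10]: (19.5+13.3)/2 × 1 = 16.4
  [10→16]: (13.3+1.4)/2 × 6 = 44.1
  Sum = 1873.25 ng/mL·h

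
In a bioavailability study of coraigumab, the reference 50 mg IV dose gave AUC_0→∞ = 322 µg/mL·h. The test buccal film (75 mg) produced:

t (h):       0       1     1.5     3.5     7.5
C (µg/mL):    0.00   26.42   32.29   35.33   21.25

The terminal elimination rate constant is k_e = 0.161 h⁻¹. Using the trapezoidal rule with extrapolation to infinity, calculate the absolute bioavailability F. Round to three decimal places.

Trapezoidal AUC_0→7.5 (buccal film):
  [0→1]: (0.00+26.42)/2 × 1 = 13.21
  [1→1.5]: (26.42+32.29)/2 × 0.5 = 14.6775
  [1.5→3.5]: (32.29+35.33)/2 × 2 = 67.62
  [3.5→7.5]: (35.33+21.25)/2 × 4 = 113.16
  Sum = 208.6675 µg/mL·h
Tail: C_last/k_e = 21.25/0.161 = 131.988
AUC_0→∞ (buccal film) = 208.6675 + 131.988 = 340.6555 µg/mL·h
F = (AUC_ev/D_ev)/(AUC_iv/D_iv) = (340.6555/75)/(322/50) = 4.54207/6.44 = 0.7053

F = 0.705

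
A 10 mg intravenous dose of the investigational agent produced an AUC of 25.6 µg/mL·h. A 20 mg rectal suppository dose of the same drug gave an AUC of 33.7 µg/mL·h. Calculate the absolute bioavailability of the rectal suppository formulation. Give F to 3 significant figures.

F = (AUC_ev / D_ev) / (AUC_iv / D_iv)
  = (33.7/20) / (25.6/10)
  = 1.685 / 2.56 = 0.6582

F = 0.658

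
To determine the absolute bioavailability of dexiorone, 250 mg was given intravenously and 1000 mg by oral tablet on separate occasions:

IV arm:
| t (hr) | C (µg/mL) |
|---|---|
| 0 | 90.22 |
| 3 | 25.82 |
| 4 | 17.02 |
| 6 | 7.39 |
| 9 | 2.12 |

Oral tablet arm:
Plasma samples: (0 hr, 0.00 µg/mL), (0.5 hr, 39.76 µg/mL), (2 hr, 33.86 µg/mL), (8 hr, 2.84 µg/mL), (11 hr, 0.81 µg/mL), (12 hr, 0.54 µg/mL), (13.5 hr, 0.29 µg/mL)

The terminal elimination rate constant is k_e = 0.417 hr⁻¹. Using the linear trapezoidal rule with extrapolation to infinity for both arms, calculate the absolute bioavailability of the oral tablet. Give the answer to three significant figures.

F = 0.191

Trapezoidal AUC_0→9 (IV):
  [0→3]: (90.22+25.82)/2 × 3 = 174.06
  [3→4]: (25.82+17.02)/2 × 1 = 21.42
  [4→6]: (17.02+7.39)/2 × 2 = 24.41
  [6→9]: (7.39+2.12)/2 × 3 = 14.265
  Sum = 234.155 µg/mL·hr
IV tail: 2.12/0.417 = 5.084; AUC_iv,0→∞ = 234.155 + 5.084 = 239.239 µg/mL·hr
Trapezoidal AUC_0→13.5 (oral tablet):
  [0→0.5]: (0.00+39.76)/2 × 0.5 = 9.94
  [0.5→2]: (39.76+33.86)/2 × 1.5 = 55.215
  [2→8]: (33.86+2.84)/2 × 6 = 110.1
  [8→11]: (2.84+0.81)/2 × 3 = 5.475
  [11→12]: (0.81+0.54)/2 × 1 = 0.675
  [12→13.5]: (0.54+0.29)/2 × 1.5 = 0.6225
  Sum = 182.0275 µg/mL·hr
oral tablet tail: 0.29/0.417 = 0.695; AUC_ev,0→∞ = 182.0275 + 0.695 = 182.7225 µg/mL·hr
F = (AUC_ev/D_ev)/(AUC_iv/D_iv) = (182.7225/1000)/(239.239/250) = 0.1827225/0.956956 = 0.1909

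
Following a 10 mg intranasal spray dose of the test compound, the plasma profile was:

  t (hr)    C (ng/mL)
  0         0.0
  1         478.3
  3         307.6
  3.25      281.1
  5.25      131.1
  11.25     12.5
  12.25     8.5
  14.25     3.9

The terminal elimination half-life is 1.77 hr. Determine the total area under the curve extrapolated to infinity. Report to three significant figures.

AUC = 1970 ng/mL·hr

Trapezoidal AUC_0→14.25:
  [0→1]: (0.0+478.3)/2 × 1 = 239.15
  [1→3]: (478.3+307.6)/2 × 2 = 785.9
  [3→3.25]: (307.6+281.1)/2 × 0.25 = 73.5875
  [3.25→5.25]: (281.1+131.1)/2 × 2 = 412.2
  [5.25→11.25]: (131.1+12.5)/2 × 6 = 430.8
  [11.25→12.25]: (12.5+8.5)/2 × 1 = 10.5
  [12.25→14.25]: (8.5+3.9)/2 × 2 = 12.4
  Sum = 1964.5375 ng/mL·hr
k_e = ln2 / t½ = 0.693147 / 1.77 = 0.3916 hr^-1
Extrapolated tail: C_last / k_e = 3.9 / 0.3916 = 9.959
AUC_0→∞ = 1964.5375 + 9.959 = 1974.4965 ng/mL·hr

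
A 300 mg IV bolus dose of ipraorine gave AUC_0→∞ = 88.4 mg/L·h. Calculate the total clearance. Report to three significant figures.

CL = 3.39 L/h

CL = Dose_iv / AUC_0→∞
   = 300 / 88.4 = 3.39367 L/h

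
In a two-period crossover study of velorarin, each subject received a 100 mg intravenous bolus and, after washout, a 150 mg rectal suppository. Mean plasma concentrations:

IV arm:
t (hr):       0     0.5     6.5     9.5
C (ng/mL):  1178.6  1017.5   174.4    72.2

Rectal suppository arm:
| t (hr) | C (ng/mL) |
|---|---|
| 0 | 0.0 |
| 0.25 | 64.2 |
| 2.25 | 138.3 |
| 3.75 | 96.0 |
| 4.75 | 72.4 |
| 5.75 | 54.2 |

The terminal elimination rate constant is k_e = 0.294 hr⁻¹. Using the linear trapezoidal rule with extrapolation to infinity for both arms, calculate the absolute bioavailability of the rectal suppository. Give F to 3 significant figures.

F = 0.101

Trapezoidal AUC_0→9.5 (IV):
  [0→0.5]: (1178.6+1017.5)/2 × 0.5 = 549.025
  [0.5→6.5]: (1017.5+174.4)/2 × 6 = 3575.7
  [6.5→9.5]: (174.4+72.2)/2 × 3 = 369.9
  Sum = 4494.625 ng/mL·hr
IV tail: 72.2/0.294 = 245.578; AUC_iv,0→∞ = 4494.625 + 245.578 = 4740.203 ng/mL·hr
Trapezoidal AUC_0→5.75 (rectal suppository):
  [0→0.25]: (0.0+64.2)/2 × 0.25 = 8.025
  [0.25→2.25]: (64.2+138.3)/2 × 2 = 202.5
  [2.25→3.75]: (138.3+96.0)/2 × 1.5 = 175.725
  [3.75→4.75]: (96.0+72.4)/2 × 1 = 84.2
  [4.75→5.75]: (72.4+54.2)/2 × 1 = 63.3
  Sum = 533.75 ng/mL·hr
rectal suppository tail: 54.2/0.294 = 184.354; AUC_ev,0→∞ = 533.75 + 184.354 = 718.104 ng/mL·hr
F = (AUC_ev/D_ev)/(AUC_iv/D_iv) = (718.104/150)/(4740.203/100) = 4.78736/47.40203 = 0.1010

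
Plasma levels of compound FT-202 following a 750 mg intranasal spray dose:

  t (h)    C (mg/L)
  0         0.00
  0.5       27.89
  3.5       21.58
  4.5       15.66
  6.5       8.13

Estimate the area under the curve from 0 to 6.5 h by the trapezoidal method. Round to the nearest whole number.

AUC = 124 mg/L·h

Trapezoidal AUC_0→6.5:
  [0→0.5]: (0.00+27.89)/2 × 0.5 = 6.9725
  [0.5→3.5]: (27.89+21.58)/2 × 3 = 74.205
  [3.5→4.5]: (21.58+15.66)/2 × 1 = 18.62
  [4.5→6.5]: (15.66+8.13)/2 × 2 = 23.79
  Sum = 123.5875 mg/L·h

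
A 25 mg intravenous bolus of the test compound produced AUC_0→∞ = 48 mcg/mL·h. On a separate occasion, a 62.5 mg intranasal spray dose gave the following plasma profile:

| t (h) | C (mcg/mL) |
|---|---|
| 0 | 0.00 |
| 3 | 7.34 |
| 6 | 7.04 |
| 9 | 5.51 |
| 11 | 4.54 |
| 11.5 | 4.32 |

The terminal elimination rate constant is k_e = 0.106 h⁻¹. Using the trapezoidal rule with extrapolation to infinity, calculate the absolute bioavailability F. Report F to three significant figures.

F = 0.870

Trapezoidal AUC_0→11.5 (intranasal spray):
  [0→3]: (0.00+7.34)/2 × 3 = 11.01
  [3→6]: (7.34+7.04)/2 × 3 = 21.57
  [6→9]: (7.04+5.51)/2 × 3 = 18.825
  [9→11]: (5.51+4.54)/2 × 2 = 10.05
  [11→11.5]: (4.54+4.32)/2 × 0.5 = 2.215
  Sum = 63.67 mcg/mL·h
Tail: C_last/k_e = 4.32/0.106 = 40.755
AUC_0→∞ (intranasal spray) = 63.67 + 40.755 = 104.425 mcg/mL·h
F = (AUC_ev/D_ev)/(AUC_iv/D_iv) = (104.425/62.5)/(48/25) = 1.6708/1.92 = 0.8702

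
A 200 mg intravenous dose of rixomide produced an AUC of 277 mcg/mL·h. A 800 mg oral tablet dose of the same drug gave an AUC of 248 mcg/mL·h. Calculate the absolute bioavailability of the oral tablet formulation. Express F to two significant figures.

F = 0.22

F = (AUC_ev / D_ev) / (AUC_iv / D_iv)
  = (248/800) / (277/200)
  = 0.31 / 1.385 = 0.2238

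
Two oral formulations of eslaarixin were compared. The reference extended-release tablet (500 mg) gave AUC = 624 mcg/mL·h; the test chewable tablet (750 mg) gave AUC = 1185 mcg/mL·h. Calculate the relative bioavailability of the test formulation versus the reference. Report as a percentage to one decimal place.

F_rel = (AUC_test/D_test) / (AUC_ref/D_ref)
      = (1185/750) / (624/500)
      = 1.58 / 1.248 = 1.2660 = 126.60%

F_rel = 126.6%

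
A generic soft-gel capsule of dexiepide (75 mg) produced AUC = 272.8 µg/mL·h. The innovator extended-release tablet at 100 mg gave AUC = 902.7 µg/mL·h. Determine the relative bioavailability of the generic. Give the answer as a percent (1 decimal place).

F_rel = 40.3%

F_rel = (AUC_test/D_test) / (AUC_ref/D_ref)
      = (272.8/75) / (902.7/100)
      = 3.63733 / 9.027 = 0.4029 = 40.29%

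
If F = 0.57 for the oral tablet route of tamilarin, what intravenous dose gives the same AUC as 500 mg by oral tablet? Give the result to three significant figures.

Systemic exposure from an extravascular dose = F × D_ev, so the equivalent IV dose is F × D_ev.
D_iv = F × D_ev = 0.57 × 500 = 285 mg

D_iv = 285 mg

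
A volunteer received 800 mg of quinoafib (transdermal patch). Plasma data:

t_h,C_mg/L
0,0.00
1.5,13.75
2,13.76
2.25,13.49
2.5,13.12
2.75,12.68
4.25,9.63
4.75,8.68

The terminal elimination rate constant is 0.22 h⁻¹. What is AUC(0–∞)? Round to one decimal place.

AUC = 87.9 mg/L·h

Trapezoidal AUC_0→4.75:
  [0→1.5]: (0.00+13.75)/2 × 1.5 = 10.3125
  [1.5→2]: (13.75+13.76)/2 × 0.5 = 6.8775
  [2→2.25]: (13.76+13.49)/2 × 0.25 = 3.40625
  [2.25→2.5]: (13.49+13.12)/2 × 0.25 = 3.32625
  [2.5→2.75]: (13.12+12.68)/2 × 0.25 = 3.225
  [2.75→4.25]: (12.68+9.63)/2 × 1.5 = 16.7325
  [4.25→4.75]: (9.63+8.68)/2 × 0.5 = 4.5775
  Sum = 48.4575 mg/L·h
Extrapolated tail: C_last / k_e = 8.68 / 0.22 = 39.455
AUC_0→∞ = 48.4575 + 39.455 = 87.9125 mg/L·h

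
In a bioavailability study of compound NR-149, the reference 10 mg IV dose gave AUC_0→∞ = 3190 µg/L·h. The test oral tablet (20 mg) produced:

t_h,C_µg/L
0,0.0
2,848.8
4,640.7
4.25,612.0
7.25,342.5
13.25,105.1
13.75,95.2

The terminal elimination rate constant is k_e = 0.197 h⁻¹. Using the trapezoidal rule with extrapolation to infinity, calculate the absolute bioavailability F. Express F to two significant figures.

Trapezoidal AUC_0→13.75 (oral tablet):
  [0→2]: (0.0+848.8)/2 × 2 = 848.8
  [2→4]: (848.8+640.7)/2 × 2 = 1489.5
  [4→4.25]: (640.7+612.0)/2 × 0.25 = 156.5875
  [4.25→7.25]: (612.0+342.5)/2 × 3 = 1431.75
  [7.25→13.25]: (342.5+105.1)/2 × 6 = 1342.8
  [13.25→13.75]: (105.1+95.2)/2 × 0.5 = 50.075
  Sum = 5319.5125 µg/L·h
Tail: C_last/k_e = 95.2/0.197 = 483.249
AUC_0→∞ (oral tablet) = 5319.5125 + 483.249 = 5802.7615 µg/L·h
F = (AUC_ev/D_ev)/(AUC_iv/D_iv) = (5802.7615/20)/(3190/10) = 290.138/319 = 0.9095

F = 0.91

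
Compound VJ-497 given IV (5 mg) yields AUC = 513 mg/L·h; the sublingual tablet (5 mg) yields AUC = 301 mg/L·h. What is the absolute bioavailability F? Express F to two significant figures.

F = 0.59

F = (AUC_ev / D_ev) / (AUC_iv / D_iv)
  = (301/5) / (513/5)
  = 60.2 / 102.6 = 0.5867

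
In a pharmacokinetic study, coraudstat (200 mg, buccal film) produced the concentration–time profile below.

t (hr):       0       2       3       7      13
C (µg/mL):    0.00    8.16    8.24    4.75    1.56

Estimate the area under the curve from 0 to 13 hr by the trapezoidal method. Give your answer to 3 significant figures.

AUC = 61.3 µg/mL·hr

Trapezoidal AUC_0→13:
  [0→2]: (0.00+8.16)/2 × 2 = 8.16
  [2→3]: (8.16+8.24)/2 × 1 = 8.2
  [3→7]: (8.24+4.75)/2 × 4 = 25.98
  [7→13]: (4.75+1.56)/2 × 6 = 18.93
  Sum = 61.27 µg/mL·hr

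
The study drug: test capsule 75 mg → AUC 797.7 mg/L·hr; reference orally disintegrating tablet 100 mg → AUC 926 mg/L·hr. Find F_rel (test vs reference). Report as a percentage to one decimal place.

F_rel = 114.9%

F_rel = (AUC_test/D_test) / (AUC_ref/D_ref)
      = (797.7/75) / (926/100)
      = 10.636 / 9.26 = 1.1486 = 114.86%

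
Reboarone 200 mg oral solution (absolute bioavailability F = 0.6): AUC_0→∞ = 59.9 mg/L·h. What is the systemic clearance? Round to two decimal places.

CL = 2.00 L/h

CL = F × Dose / AUC_0→∞
   = 0.6 × 200 / 59.9 = 2.00334 L/h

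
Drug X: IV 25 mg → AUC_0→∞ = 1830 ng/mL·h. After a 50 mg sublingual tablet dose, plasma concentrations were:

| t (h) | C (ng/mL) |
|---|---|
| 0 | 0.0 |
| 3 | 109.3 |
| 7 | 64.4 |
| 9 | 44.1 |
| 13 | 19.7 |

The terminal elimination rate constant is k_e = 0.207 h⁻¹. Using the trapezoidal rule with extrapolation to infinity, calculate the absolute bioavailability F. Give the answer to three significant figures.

F = 0.230

Trapezoidal AUC_0→13 (sublingual tablet):
  [0→3]: (0.0+109.3)/2 × 3 = 163.95
  [3→7]: (109.3+64.4)/2 × 4 = 347.4
  [7→9]: (64.4+44.1)/2 × 2 = 108.5
  [9→13]: (44.1+19.7)/2 × 4 = 127.6
  Sum = 747.45 ng/mL·h
Tail: C_last/k_e = 19.7/0.207 = 95.169
AUC_0→∞ (sublingual tablet) = 747.45 + 95.169 = 842.619 ng/mL·h
F = (AUC_ev/D_ev)/(AUC_iv/D_iv) = (842.619/50)/(1830/25) = 16.85238/73.2 = 0.2302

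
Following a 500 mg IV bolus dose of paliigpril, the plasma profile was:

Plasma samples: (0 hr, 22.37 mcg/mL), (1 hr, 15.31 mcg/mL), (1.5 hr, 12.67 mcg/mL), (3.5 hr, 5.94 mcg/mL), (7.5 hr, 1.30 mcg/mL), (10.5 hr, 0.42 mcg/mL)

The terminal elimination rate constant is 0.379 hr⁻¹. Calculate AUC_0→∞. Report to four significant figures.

AUC = 62.61 mcg/mL·hr

Trapezoidal AUC_0→10.5:
  [0→1]: (22.37+15.31)/2 × 1 = 18.84
  [1→1.5]: (15.31+12.67)/2 × 0.5 = 6.995
  [1.5→3.5]: (12.67+5.94)/2 × 2 = 18.61
  [3.5→7.5]: (5.94+1.30)/2 × 4 = 14.48
  [7.5→10.5]: (1.30+0.42)/2 × 3 = 2.58
  Sum = 61.505 mcg/mL·hr
Extrapolated tail: C_last / k_e = 0.42 / 0.379 = 1.108
AUC_0→∞ = 61.505 + 1.108 = 62.613 mcg/mL·hr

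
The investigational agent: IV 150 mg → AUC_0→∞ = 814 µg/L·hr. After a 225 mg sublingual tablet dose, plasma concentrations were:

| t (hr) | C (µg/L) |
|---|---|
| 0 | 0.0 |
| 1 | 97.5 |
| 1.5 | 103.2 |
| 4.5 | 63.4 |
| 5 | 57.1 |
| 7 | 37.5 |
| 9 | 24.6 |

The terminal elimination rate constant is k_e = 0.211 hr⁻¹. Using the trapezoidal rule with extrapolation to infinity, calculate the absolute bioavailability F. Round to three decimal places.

F = 0.534

Trapezoidal AUC_0→9 (sublingual tablet):
  [0→1]: (0.0+97.5)/2 × 1 = 48.75
  [1→1.5]: (97.5+103.2)/2 × 0.5 = 50.175
  [1.5→4.5]: (103.2+63.4)/2 × 3 = 249.9
  [4.5→5]: (63.4+57.1)/2 × 0.5 = 30.125
  [5→7]: (57.1+37.5)/2 × 2 = 94.6
  [7→9]: (37.5+24.6)/2 × 2 = 62.1
  Sum = 535.65 µg/L·hr
Tail: C_last/k_e = 24.6/0.211 = 116.588
AUC_0→∞ (sublingual tablet) = 535.65 + 116.588 = 652.238 µg/L·hr
F = (AUC_ev/D_ev)/(AUC_iv/D_iv) = (652.238/225)/(814/150) = 2.89884/5.42667 = 0.5342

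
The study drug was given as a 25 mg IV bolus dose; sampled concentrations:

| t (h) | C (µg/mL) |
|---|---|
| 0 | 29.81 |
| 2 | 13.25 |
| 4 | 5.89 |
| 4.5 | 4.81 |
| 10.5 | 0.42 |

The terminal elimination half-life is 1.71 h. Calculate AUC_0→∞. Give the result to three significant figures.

Trapezoidal AUC_0→10.5:
  [0→2]: (29.81+13.25)/2 × 2 = 43.06
  [2→4]: (13.25+5.89)/2 × 2 = 19.14
  [4→4.5]: (5.89+4.81)/2 × 0.5 = 2.675
  [4.5→10.5]: (4.81+0.42)/2 × 6 = 15.69
  Sum = 80.565 µg/mL·h
k_e = ln2 / t½ = 0.693147 / 1.71 = 0.4053 h^-1
Extrapolated tail: C_last / k_e = 0.42 / 0.4053 = 1.036
AUC_0→∞ = 80.565 + 1.036 = 81.601 µg/mL·h

AUC = 81.6 µg/mL·h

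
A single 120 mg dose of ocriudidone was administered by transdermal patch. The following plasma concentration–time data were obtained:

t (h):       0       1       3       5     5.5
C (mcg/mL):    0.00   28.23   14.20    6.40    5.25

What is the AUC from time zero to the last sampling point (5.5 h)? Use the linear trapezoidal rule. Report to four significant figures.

Trapezoidal AUC_0→5.5:
  [0→1]: (0.00+28.23)/2 × 1 = 14.115
  [1→3]: (28.23+14.20)/2 × 2 = 42.43
  [3→5]: (14.20+6.40)/2 × 2 = 20.6
  [5→5.5]: (6.40+5.25)/2 × 0.5 = 2.9125
  Sum = 80.0575 mcg/mL·h

AUC = 80.06 mcg/mL·h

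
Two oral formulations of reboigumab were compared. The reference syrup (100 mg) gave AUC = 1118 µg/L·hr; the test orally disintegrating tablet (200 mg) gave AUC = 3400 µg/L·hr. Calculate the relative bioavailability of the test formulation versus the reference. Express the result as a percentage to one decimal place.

F_rel = (AUC_test/D_test) / (AUC_ref/D_ref)
      = (3400/200) / (1118/100)
      = 17 / 11.18 = 1.5206 = 152.06%

F_rel = 152.1%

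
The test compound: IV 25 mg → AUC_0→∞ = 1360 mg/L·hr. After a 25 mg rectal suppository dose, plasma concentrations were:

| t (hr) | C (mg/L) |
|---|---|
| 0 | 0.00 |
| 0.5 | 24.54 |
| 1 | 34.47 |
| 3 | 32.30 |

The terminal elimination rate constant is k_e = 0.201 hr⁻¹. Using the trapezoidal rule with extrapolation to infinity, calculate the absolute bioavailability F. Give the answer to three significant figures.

Trapezoidal AUC_0→3 (rectal suppository):
  [0→0.5]: (0.00+24.54)/2 × 0.5 = 6.135
  [0.5→1]: (24.54+34.47)/2 × 0.5 = 14.7525
  [1→3]: (34.47+32.30)/2 × 2 = 66.77
  Sum = 87.6575 mg/L·hr
Tail: C_last/k_e = 32.30/0.201 = 160.697
AUC_0→∞ (rectal suppository) = 87.6575 + 160.697 = 248.3545 mg/L·hr
F = (AUC_ev/D_ev)/(AUC_iv/D_iv) = (248.3545/25)/(1360/25) = 9.93418/54.4 = 0.1826

F = 0.183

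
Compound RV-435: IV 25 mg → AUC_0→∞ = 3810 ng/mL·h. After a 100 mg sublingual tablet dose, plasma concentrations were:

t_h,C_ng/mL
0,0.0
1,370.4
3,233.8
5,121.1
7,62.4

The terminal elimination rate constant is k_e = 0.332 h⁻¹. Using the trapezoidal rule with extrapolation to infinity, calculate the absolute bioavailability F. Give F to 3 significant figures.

F = 0.0995

Trapezoidal AUC_0→7 (sublingual tablet):
  [0→1]: (0.0+370.4)/2 × 1 = 185.2
  [1→3]: (370.4+233.8)/2 × 2 = 604.2
  [3→5]: (233.8+121.1)/2 × 2 = 354.9
  [5→7]: (121.1+62.4)/2 × 2 = 183.5
  Sum = 1327.8 ng/mL·h
Tail: C_last/k_e = 62.4/0.332 = 187.952
AUC_0→∞ (sublingual tablet) = 1327.8 + 187.952 = 1515.752 ng/mL·h
F = (AUC_ev/D_ev)/(AUC_iv/D_iv) = (1515.752/100)/(3810/25) = 15.15752/152.4 = 0.0995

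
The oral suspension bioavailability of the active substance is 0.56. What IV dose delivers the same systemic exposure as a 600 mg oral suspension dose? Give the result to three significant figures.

D_iv = 336 mg

Systemic exposure from an extravascular dose = F × D_ev, so the equivalent IV dose is F × D_ev.
D_iv = F × D_ev = 0.56 × 600 = 336 mg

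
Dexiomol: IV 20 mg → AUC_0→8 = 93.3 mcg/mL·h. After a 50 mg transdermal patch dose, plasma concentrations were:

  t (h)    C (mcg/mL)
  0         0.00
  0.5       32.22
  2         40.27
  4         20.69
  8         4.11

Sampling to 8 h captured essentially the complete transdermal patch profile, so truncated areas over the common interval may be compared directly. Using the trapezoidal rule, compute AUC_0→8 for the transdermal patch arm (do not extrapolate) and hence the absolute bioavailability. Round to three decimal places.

F = 0.742

Trapezoidal AUC_0→8 (transdermal patch):
  [0→0.5]: (0.00+32.22)/2 × 0.5 = 8.055
  [0.5→2]: (32.22+40.27)/2 × 1.5 = 54.3675
  [2→4]: (40.27+20.69)/2 × 2 = 60.96
  [4→8]: (20.69+4.11)/2 × 4 = 49.6
  Sum = 172.9825 mcg/mL·h
F = (AUC_ev/D_ev)/(AUC_iv/D_iv) = (172.9825/50)/(93.3/20) = 3.45965/4.665 = 0.7416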